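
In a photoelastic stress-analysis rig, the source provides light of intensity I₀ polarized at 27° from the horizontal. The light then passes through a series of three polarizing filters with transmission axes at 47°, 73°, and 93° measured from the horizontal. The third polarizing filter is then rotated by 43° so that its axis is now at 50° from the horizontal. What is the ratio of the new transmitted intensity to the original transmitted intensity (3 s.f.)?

I_new/I_old ≈ 0.960

Before rotation:
I₁ = I₀ cos²(47° − 27°) = I₀ cos²(20°) = 0.883 I₀.
I₂ = I₁ cos²(73° − 47°) = 0.883 I₀ · cos²(26°) = 0.7133 I₀.
I₃ = I₂ cos²(93° − 73°) = 0.7133 I₀ · cos²(20°) = 0.6299 I₀.
After rotation:
I₁ = I₀ cos²(47° − 27°) = I₀ cos²(20°) = 0.883 I₀.
I₂ = I₁ cos²(73° − 47°) = 0.883 I₀ · cos²(26°) = 0.7133 I₀.
I₃ = I₂ cos²(50° − 73°) = 0.7133 I₀ · cos²(23°) = 0.6044 I₀.
Ratio = 0.6044 / 0.6299 = 0.9596.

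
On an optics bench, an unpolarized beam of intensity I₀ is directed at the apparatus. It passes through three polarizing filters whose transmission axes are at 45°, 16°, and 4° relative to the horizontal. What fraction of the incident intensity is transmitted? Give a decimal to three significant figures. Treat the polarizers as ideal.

Unpolarized light through the first polarizer → I₁ = ½ I₀, now polarized at 45°.
I₂ = I₁ cos²(16° − 45°) = 0.5 I₀ · cos²(29°) = 0.3825 I₀.
I₃ = I₂ cos²(4° − 16°) = 0.3825 I₀ · cos²(12°) = 0.3659 I₀.
Transmitted fraction = 0.3659.

≈ 0.366 I₀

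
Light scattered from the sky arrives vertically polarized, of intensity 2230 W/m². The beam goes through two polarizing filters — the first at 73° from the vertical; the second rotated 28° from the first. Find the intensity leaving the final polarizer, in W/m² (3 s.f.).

I ≈ 149 W/m²

I₁ = 2230 W/m² · cos²(73°) = 190.6 W/m².
I₂ = I₁ · cos²(28°) = 190.6 · 0.7796 = 148.6 W/m².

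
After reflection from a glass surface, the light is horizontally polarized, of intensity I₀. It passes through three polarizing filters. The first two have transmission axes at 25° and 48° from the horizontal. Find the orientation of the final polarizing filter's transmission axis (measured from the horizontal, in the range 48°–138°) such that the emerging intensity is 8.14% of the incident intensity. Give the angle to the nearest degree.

θ ≈ 118°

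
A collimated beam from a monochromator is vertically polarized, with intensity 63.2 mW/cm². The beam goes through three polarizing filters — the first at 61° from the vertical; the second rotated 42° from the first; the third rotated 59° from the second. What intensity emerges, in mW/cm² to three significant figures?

I ≈ 2.18 mW/cm²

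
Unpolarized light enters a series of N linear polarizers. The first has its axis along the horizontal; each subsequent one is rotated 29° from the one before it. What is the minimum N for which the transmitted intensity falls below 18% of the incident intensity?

N = 5

First polarizer halves the unpolarized light: factor 1/2.
Each further stage multiplies by cos²(29°) = 0.765.
After N polarizers: T = 0.5·0.765^(N−1). Require T < 0.18 ⇒ N−1 > ln(0.18/0.5)/ln(0.765) = 3.81, so N−1 ≥ 4 and N = 5.
Check: N=5 gives T = 0.1712 < 0.18; N=4 gives T = 0.2238.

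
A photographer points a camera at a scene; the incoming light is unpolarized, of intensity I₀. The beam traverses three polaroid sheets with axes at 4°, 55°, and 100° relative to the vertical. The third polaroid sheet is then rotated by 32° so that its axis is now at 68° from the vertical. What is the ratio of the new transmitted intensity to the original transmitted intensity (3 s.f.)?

Before rotation:
Unpolarized light through the first polarizer → I₁ = ½ I₀, now polarized at 4°.
I₂ = I₁ cos²(55° − 4°) = 0.5 I₀ · cos²(51°) = 0.198 I₀.
I₃ = I₂ cos²(100° − 55°) = 0.198 I₀ · cos²(45°) = 0.09901 I₀.
After rotation:
Unpolarized light through the first polarizer → I₁ = ½ I₀, now polarized at 4°.
I₂ = I₁ cos²(55° − 4°) = 0.5 I₀ · cos²(51°) = 0.198 I₀.
I₃ = I₂ cos²(68° − 55°) = 0.198 I₀ · cos²(13°) = 0.188 I₀.
Ratio = 0.188 / 0.09901 = 1.899.

I_new/I_old ≈ 1.90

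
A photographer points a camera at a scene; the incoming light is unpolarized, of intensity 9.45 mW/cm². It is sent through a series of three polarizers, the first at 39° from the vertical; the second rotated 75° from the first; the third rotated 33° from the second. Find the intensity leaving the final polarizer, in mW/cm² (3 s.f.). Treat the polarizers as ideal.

Unpolarized light through the first polarizer → I₁ = 9.45 mW/cm²/2 = 4.725 mW/cm², polarized at 39°.
I₂ = I₁ · cos²(75°) = 4.725 · 0.06699 = 0.3165 mW/cm².
I₃ = I₂ · cos²(33°) = 0.3165 · 0.7034 = 0.2226 mW/cm².

I ≈ 0.223 mW/cm²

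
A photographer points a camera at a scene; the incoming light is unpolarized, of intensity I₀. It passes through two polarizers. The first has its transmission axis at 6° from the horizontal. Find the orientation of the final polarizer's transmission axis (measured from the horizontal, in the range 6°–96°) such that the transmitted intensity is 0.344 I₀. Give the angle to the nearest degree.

Unpolarized light through the first polarizer → I₁ = ½ I₀, now polarized at 6°.
Need I₂/I₀ = 0.344, so cos²(θ − 6°) = 0.344 / 0.5 = 0.688.
θ − 6° = arccos(√0.688) = 34.0°, giving θ ≈ 6 + 34.0 = 40.0°.

θ ≈ 40°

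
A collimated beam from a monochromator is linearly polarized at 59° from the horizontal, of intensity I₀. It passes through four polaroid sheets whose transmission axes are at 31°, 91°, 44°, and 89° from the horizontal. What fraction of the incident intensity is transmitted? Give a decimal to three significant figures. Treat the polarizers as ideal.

I₁ = I₀ cos²(31° − 59°) = I₀ cos²(28°) = 0.7796 I₀.
I₂ = I₁ cos²(91° − 31°) = 0.7796 I₀ · cos²(60°) = 0.1949 I₀.
I₃ = I₂ cos²(44° − 91°) = 0.1949 I₀ · cos²(47°) = 0.09065 I₀.
I₄ = I₃ cos²(89° − 44°) = 0.09065 I₀ · cos²(45°) = 0.04533 I₀.
Transmitted fraction = 0.04533.

≈ 0.0453 I₀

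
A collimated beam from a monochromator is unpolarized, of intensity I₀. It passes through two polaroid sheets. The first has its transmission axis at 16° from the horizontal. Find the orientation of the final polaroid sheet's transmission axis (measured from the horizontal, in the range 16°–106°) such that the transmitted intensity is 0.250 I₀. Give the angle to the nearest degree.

θ ≈ 61°

Unpolarized light through the first polarizer → I₁ = ½ I₀, now polarized at 16°.
Need I₂/I₀ = 0.25, so cos²(θ − 16°) = 0.25 / 0.5 = 0.5.
θ − 16° = arccos(√0.5) = 45.0°, giving θ ≈ 16 + 45.0 = 61.0°.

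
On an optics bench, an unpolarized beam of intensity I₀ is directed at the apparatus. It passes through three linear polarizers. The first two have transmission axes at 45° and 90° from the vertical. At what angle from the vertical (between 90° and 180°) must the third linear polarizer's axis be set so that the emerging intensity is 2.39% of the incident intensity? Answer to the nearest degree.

θ ≈ 162°

Unpolarized light through the first polarizer → I₁ = ½ I₀, now polarized at 45°.
I₂ = I₁ cos²(90° − 45°) = 0.5 I₀ · cos²(45°) = 0.25 I₀.
Need I₃/I₀ = 0.0239, so cos²(θ − 90°) = 0.0239 / 0.25 = 0.0956.
θ − 90° = arccos(√0.0956) = 72.0°, giving θ ≈ 90 + 72.0 = 162.0°.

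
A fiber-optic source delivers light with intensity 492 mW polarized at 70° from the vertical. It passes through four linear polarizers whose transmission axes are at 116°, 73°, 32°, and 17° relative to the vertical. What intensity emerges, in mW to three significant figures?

I ≈ 67.5 mW

I₁ = 492 mW · cos²(46°) = 237.4 mW.
I₂ = I₁ · cos²(43°) = 237.4 · 0.5349 = 127 mW.
I₃ = I₂ · cos²(41°) = 127 · 0.5696 = 72.33 mW.
I₄ = I₃ · cos²(15°) = 72.33 · 0.933 = 67.49 mW.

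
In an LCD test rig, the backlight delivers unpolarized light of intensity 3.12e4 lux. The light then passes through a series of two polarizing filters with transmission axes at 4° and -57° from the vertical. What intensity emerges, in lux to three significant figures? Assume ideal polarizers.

Unpolarized light through the first polarizer → I₁ = 3.12e4 lux/2 = 1.56e+04 lux, polarized at 4°.
I₂ = I₁ · cos²(61°) = 1.56e+04 · 0.235 = 3667 lux.

I ≈ 3670 lux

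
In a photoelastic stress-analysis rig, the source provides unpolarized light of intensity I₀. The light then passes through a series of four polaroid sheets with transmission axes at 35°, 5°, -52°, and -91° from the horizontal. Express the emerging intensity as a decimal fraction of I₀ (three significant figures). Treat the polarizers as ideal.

≈ 0.0672 I₀

Unpolarized light through the first polarizer → I₁ = ½ I₀, now polarized at 35°.
I₂ = I₁ cos²(5° − 35°) = 0.5 I₀ · cos²(30°) = 0.375 I₀.
I₃ = I₂ cos²(-52° − 5°) = 0.375 I₀ · cos²(57°) = 0.1112 I₀.
I₄ = I₃ cos²(-91° + 52°) = 0.1112 I₀ · cos²(39°) = 0.06718 I₀.
Transmitted fraction = 0.06718.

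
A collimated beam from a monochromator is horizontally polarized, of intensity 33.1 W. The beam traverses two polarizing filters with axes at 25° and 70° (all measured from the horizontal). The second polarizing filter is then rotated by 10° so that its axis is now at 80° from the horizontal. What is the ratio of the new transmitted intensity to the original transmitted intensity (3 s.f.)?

I_new/I_old ≈ 0.658

Before rotation:
I₁ = I₀ cos²(25° − 0°) = I₀ cos²(25°) = 0.8214 I₀.
I₂ = I₁ cos²(70° − 25°) = 0.8214 I₀ · cos²(45°) = 0.4107 I₀.
After rotation:
I₁ = I₀ cos²(25° − 0°) = I₀ cos²(25°) = 0.8214 I₀.
I₂ = I₁ cos²(80° − 25°) = 0.8214 I₀ · cos²(55°) = 0.2702 I₀.
Ratio = 0.2702 / 0.4107 = 0.658.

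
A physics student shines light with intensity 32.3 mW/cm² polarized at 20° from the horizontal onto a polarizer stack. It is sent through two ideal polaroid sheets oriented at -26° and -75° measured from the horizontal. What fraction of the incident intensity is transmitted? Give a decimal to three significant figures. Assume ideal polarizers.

I/I₀ ≈ 0.208

By Malus's law, I₁ = 32.3 mW/cm² · cos²(46°) = 15.59 mW/cm².
I₂ = I₁ · cos²(49°) = 15.59 · 0.4304 = 6.709 mW/cm².
Transmitted fraction = 0.2077.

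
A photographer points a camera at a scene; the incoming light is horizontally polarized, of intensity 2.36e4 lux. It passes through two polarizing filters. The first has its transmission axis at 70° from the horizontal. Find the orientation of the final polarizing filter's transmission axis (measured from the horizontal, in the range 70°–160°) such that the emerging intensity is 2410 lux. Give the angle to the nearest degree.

θ ≈ 91°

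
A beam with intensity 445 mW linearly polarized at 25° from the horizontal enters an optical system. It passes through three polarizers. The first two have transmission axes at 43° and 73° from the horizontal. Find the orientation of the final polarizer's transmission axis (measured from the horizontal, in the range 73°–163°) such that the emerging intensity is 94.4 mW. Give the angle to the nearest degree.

I₁ = I₀ cos²(43° − 25°) = I₀ cos²(18°) = 0.9045 I₀.
I₂ = I₁ cos²(73° − 43°) = 0.9045 I₀ · cos²(30°) = 0.6784 I₀.
Target fraction: 94.4 / 445 mW = 0.2121 of I₀.
Need I₃/I₀ = 0.2121, so cos²(θ − 73°) = 0.2121 / 0.6784 = 0.3127.
θ − 73° = arccos(√0.3127) = 56.0°, giving θ ≈ 73 + 56.0 = 129.0°.

θ ≈ 129°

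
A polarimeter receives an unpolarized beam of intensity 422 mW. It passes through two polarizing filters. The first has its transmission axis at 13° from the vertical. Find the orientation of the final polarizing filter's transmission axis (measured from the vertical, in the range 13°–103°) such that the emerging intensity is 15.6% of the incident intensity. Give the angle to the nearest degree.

Unpolarized light through the first polarizer → I₁ = ½ I₀, now polarized at 13°.
Need I₂/I₀ = 0.156, so cos²(θ − 13°) = 0.156 / 0.5 = 0.312.
θ − 13° = arccos(√0.312) = 56.0°, giving θ ≈ 13 + 56.0 = 69.0°.

θ ≈ 69°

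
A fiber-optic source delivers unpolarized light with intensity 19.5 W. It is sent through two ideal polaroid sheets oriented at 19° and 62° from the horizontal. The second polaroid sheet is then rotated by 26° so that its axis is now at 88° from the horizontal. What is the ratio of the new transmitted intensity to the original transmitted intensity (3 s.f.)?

Before rotation:
Unpolarized light through the first polarizer → I₁ = ½ I₀, now polarized at 19°.
I₂ = I₁ cos²(62° − 19°) = 0.5 I₀ · cos²(43°) = 0.2674 I₀.
After rotation:
Unpolarized light through the first polarizer → I₁ = ½ I₀, now polarized at 19°.
I₂ = I₁ cos²(88° − 19°) = 0.5 I₀ · cos²(69°) = 0.06421 I₀.
Ratio = 0.06421 / 0.2674 = 0.2401.

I_new/I_old ≈ 0.240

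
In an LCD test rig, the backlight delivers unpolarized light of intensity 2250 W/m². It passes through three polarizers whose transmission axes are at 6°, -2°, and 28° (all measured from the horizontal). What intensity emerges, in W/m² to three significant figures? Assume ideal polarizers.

Unpolarized light through the first polarizer → I₁ = 2250 W/m²/2 = 1125 W/m², polarized at 6°.
I₂ = I₁ · cos²(8°) = 1125 · 0.9806 = 1103 W/m².
I₃ = I₂ · cos²(30°) = 1103 · 0.75 = 827.4 W/m².

I ≈ 827 W/m²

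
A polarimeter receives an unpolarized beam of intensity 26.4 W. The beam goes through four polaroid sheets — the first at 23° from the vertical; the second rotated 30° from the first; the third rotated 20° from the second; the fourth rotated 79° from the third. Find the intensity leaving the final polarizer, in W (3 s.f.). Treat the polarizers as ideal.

I ≈ 0.318 W

Unpolarized light through the first polarizer → I₁ = 26.4 W/2 = 13.2 W, polarized at 23°.
I₂ = I₁ · cos²(30°) = 13.2 · 0.75 = 9.9 W.
I₃ = I₂ · cos²(20°) = 9.9 · 0.883 = 8.742 W.
I₄ = I₃ · cos²(79°) = 8.742 · 0.03641 = 0.3183 W.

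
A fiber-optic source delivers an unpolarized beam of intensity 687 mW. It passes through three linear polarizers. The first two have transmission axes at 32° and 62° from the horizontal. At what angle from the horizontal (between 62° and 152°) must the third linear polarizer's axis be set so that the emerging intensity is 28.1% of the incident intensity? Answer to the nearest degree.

θ ≈ 92°

Unpolarized light through the first polarizer → I₁ = ½ I₀, now polarized at 32°.
I₂ = I₁ cos²(62° − 32°) = 0.5 I₀ · cos²(30°) = 0.375 I₀.
Need I₃/I₀ = 0.281, so cos²(θ − 62°) = 0.281 / 0.375 = 0.7493.
θ − 62° = arccos(√0.7493) = 30.0°, giving θ ≈ 62 + 30.0 = 92.0°.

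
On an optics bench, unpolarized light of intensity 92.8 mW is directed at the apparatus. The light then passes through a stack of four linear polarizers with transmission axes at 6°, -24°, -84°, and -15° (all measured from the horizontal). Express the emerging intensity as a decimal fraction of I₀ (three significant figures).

I/I₀ ≈ 0.0120

Unpolarized light through the first polarizer → I₁ = 92.8 mW/2 = 46.4 mW, polarized at 6°.
I₂ = I₁ · cos²(30°) = 46.4 · 0.75 = 34.8 mW.
I₃ = I₂ · cos²(60°) = 34.8 · 0.25 = 8.7 mW.
I₄ = I₃ · cos²(69°) = 8.7 · 0.1284 = 1.117 mW.
Transmitted fraction = 0.01204.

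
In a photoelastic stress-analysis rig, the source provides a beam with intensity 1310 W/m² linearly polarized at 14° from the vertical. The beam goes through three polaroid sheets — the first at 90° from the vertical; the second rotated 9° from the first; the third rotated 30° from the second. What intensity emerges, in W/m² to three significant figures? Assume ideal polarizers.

I ≈ 56.1 W/m²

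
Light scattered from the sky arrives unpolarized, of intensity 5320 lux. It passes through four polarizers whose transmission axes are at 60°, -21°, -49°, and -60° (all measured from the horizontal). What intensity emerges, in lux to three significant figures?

I ≈ 48.9 lux

Unpolarized light through the first polarizer → I₁ = 5320 lux/2 = 2660 lux, polarized at 60°.
I₂ = I₁ · cos²(81°) = 2660 · 0.02447 = 65.09 lux.
I₃ = I₂ · cos²(28°) = 65.09 · 0.7796 = 50.75 lux.
I₄ = I₃ · cos²(11°) = 50.75 · 0.9636 = 48.9 lux.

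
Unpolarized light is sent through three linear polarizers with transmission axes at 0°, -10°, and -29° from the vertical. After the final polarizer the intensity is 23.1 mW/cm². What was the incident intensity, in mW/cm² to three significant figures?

I₀ ≈ 53.3 mW/cm²

Unpolarized light through the first polarizer → I₁ = ½ I₀, now polarized at 0°.
I₂ = I₁ cos²(-10° − 0°) = 0.5 I₀ · cos²(10°) = 0.4849 I₀.
I₃ = I₂ cos²(-29° + 10°) = 0.4849 I₀ · cos²(19°) = 0.4335 I₀.
So 23.1 mW/cm² = 0.4335 I₀, giving I₀ = 23.1/0.4335 = 53.28 mW/cm².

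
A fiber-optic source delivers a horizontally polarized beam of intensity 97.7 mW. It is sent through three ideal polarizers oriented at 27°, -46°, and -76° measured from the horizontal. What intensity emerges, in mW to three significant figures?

I ≈ 4.97 mW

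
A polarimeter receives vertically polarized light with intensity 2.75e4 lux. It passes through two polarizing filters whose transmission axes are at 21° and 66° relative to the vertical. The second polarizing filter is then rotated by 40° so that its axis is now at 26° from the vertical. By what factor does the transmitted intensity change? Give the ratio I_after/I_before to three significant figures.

I_new/I_old ≈ 1.98

Before rotation:
I₁ = I₀ cos²(21° − 0°) = I₀ cos²(21°) = 0.8716 I₀.
I₂ = I₁ cos²(66° − 21°) = 0.8716 I₀ · cos²(45°) = 0.4358 I₀.
After rotation:
I₁ = I₀ cos²(21° − 0°) = I₀ cos²(21°) = 0.8716 I₀.
I₂ = I₁ cos²(26° − 21°) = 0.8716 I₀ · cos²(5°) = 0.865 I₀.
Ratio = 0.865 / 0.4358 = 1.985.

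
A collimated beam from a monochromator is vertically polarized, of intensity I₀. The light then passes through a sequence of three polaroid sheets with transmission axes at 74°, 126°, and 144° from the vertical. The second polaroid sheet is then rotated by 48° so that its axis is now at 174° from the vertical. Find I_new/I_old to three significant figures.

Before rotation:
By Malus's law, I₁ = I₀ cos²(74° − 0°) = I₀ cos²(74°) = 0.07598 I₀.
I₂ = I₁ cos²(126° − 74°) = 0.07598 I₀ · cos²(52°) = 0.0288 I₀.
I₃ = I₂ cos²(144° − 126°) = 0.0288 I₀ · cos²(18°) = 0.02605 I₀.
After rotation:
I₁ = I₀ cos²(74° − 0°) = I₀ cos²(74°) = 0.07598 I₀.
Angle between axes 1 and 2: 80°. I₂ = 0.07598 I₀ · cos²(80°) = 0.002291 I₀.
I₃ = I₂ cos²(144° − 174°) = 0.002291 I₀ · cos²(30°) = 0.001718 I₀.
Ratio = 0.001718 / 0.02605 = 0.06596.

I_new/I_old ≈ 0.0660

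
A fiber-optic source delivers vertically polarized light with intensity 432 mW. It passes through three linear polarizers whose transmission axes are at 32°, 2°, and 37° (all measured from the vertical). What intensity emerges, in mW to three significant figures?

I ≈ 156 mW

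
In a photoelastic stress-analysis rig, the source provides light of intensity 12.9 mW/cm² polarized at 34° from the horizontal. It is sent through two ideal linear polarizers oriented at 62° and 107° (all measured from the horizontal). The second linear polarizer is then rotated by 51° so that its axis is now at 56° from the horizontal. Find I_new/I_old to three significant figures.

I_new/I_old ≈ 1.98

Before rotation:
By Malus's law, I₁ = I₀ cos²(62° − 34°) = I₀ cos²(28°) = 0.7796 I₀.
I₂ = I₁ cos²(107° − 62°) = 0.7796 I₀ · cos²(45°) = 0.3898 I₀.
After rotation:
I₁ = I₀ cos²(62° − 34°) = I₀ cos²(28°) = 0.7796 I₀.
I₂ = I₁ cos²(56° − 62°) = 0.7796 I₀ · cos²(6°) = 0.7711 I₀.
Ratio = 0.7711 / 0.3898 = 1.978.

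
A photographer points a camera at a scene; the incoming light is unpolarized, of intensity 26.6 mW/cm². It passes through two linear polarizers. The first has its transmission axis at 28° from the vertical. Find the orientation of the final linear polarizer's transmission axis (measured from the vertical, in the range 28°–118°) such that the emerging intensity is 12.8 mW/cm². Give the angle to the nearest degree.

θ ≈ 39°

Unpolarized light through the first polarizer → I₁ = ½ I₀, now polarized at 28°.
Target fraction: 12.8 / 26.6 mW/cm² = 0.4812 of I₀.
Need I₂/I₀ = 0.4812, so cos²(θ − 28°) = 0.4812 / 0.5 = 0.9624.
θ − 28° = arccos(√0.9624) = 11.2°, giving θ ≈ 28 + 11.2 = 39.2°.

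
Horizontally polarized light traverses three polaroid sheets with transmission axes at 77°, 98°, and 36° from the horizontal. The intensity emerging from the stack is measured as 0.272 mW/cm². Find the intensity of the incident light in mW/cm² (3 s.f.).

I₀ ≈ 28.0 mW/cm²

I₁ = I₀ cos²(77° − 0°) = I₀ cos²(77°) = 0.0506 I₀.
I₂ = I₁ cos²(98° − 77°) = 0.0506 I₀ · cos²(21°) = 0.0441 I₀.
I₃ = I₂ cos²(36° − 98°) = 0.0441 I₀ · cos²(62°) = 0.009721 I₀.
So 0.272 mW/cm² = 0.009721 I₀, giving I₀ = 0.272/0.009721 = 27.98 mW/cm².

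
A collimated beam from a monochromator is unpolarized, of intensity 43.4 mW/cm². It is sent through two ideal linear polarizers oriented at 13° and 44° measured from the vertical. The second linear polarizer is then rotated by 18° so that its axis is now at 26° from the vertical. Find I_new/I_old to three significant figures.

Before rotation:
Unpolarized light through the first polarizer → I₁ = ½ I₀, now polarized at 13°.
I₂ = I₁ cos²(44° − 13°) = 0.5 I₀ · cos²(31°) = 0.3674 I₀.
After rotation:
Unpolarized light through the first polarizer → I₁ = ½ I₀, now polarized at 13°.
I₂ = I₁ cos²(26° − 13°) = 0.5 I₀ · cos²(13°) = 0.4747 I₀.
Ratio = 0.4747 / 0.3674 = 1.292.

I_new/I_old ≈ 1.29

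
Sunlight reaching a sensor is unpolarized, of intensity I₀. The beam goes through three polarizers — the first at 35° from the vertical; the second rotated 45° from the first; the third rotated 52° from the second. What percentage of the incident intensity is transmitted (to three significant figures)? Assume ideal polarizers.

≈ 9.48%

Unpolarized light through the first polarizer → I₁ = ½ I₀, now polarized at 35°.
I₂ = I₁ cos²(45°) = 0.5 · 0.5 I₀ = 0.25 I₀.
I₃ = I₂ cos²(52°) = 0.25 · 0.379 I₀ = 0.09476 I₀.
That is 9.476% of the incident intensity.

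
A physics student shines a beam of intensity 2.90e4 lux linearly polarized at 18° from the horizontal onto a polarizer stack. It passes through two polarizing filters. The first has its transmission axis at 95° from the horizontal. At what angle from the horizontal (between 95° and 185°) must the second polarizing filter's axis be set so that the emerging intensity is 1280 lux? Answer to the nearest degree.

θ ≈ 116°

I₁ = I₀ cos²(95° − 18°) = I₀ cos²(77°) = 0.0506 I₀.
Target fraction: 1280 / 2.90e4 lux = 0.04414 of I₀.
Need I₂/I₀ = 0.04414, so cos²(θ − 95°) = 0.04414 / 0.0506 = 0.8722.
θ − 95° = arccos(√0.8722) = 20.9°, giving θ ≈ 95 + 20.9 = 115.9°.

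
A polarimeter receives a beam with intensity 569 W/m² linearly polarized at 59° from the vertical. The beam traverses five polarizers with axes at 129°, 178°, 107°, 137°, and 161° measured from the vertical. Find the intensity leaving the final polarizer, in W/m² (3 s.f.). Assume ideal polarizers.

I ≈ 1.90 W/m²

I₁ = 569 W/m² · cos²(70°) = 66.56 W/m².
I₂ = I₁ · cos²(49°) = 66.56 · 0.4304 = 28.65 W/m².
I₃ = I₂ · cos²(71°) = 28.65 · 0.106 = 3.037 W/m².
I₄ = I₃ · cos²(30°) = 3.037 · 0.75 = 2.277 W/m².
I₅ = I₄ · cos²(24°) = 2.277 · 0.8346 = 1.901 W/m².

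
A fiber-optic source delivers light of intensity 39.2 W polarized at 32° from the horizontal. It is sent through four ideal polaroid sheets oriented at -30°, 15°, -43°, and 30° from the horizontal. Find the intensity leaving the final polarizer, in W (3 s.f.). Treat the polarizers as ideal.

I₁ = 39.2 W · cos²(62°) = 8.64 W.
I₂ = I₁ · cos²(45°) = 8.64 · 0.5 = 4.32 W.
I₃ = I₂ · cos²(58°) = 4.32 · 0.2808 = 1.213 W.
I₄ = I₃ · cos²(73°) = 1.213 · 0.08548 = 0.1037 W.

I ≈ 0.104 W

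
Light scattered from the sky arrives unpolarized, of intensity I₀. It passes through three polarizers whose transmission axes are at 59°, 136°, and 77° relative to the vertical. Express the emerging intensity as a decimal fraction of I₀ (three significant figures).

Unpolarized light through the first polarizer → I₁ = ½ I₀, now polarized at 59°.
I₂ = I₁ cos²(136° − 59°) = 0.5 I₀ · cos²(77°) = 0.0253 I₀.
I₃ = I₂ cos²(77° − 136°) = 0.0253 I₀ · cos²(59°) = 0.006712 I₀.
Transmitted fraction = 0.006712.

≈ 0.00671 I₀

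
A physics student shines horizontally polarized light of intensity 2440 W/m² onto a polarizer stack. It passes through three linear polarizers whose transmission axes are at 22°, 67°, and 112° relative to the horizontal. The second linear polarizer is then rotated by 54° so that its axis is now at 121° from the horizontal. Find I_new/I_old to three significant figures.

I_new/I_old ≈ 0.0955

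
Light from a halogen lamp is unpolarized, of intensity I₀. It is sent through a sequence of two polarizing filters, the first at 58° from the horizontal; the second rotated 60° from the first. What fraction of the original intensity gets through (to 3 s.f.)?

≈ 0.125 I₀

Unpolarized light through the first polarizer → I₁ = ½ I₀, now polarized at 58°.
I₂ = I₁ cos²(60°) = 0.5 · 0.25 I₀ = 0.125 I₀.
Transmitted fraction = 0.125.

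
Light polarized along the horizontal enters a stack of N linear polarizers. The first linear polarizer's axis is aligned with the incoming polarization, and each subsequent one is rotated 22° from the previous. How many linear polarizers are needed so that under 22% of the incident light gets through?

First polarizer is aligned with the polarization: full transmission.
Each further stage multiplies by cos²(22°) = 0.8597.
After N polarizers: T = 0.8597^(N−1). Require T < 0.22 ⇒ N−1 > ln(0.22)/ln(0.8597) = 10.01, so N−1 ≥ 11 and N = 12.
Check: N=12 gives T = 0.1895 < 0.22; N=11 gives T = 0.2205.

N = 12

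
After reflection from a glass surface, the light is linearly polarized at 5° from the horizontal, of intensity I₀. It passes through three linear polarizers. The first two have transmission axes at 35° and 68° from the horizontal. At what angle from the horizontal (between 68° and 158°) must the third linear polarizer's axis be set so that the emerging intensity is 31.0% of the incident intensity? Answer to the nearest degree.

I₁ = I₀ cos²(35° − 5°) = I₀ cos²(30°) = 0.75 I₀.
I₂ = I₁ cos²(68° − 35°) = 0.75 I₀ · cos²(33°) = 0.5275 I₀.
Need I₃/I₀ = 0.31, so cos²(θ − 68°) = 0.31 / 0.5275 = 0.5876.
θ − 68° = arccos(√0.5876) = 40.0°, giving θ ≈ 68 + 40.0 = 108.0°.

θ ≈ 108°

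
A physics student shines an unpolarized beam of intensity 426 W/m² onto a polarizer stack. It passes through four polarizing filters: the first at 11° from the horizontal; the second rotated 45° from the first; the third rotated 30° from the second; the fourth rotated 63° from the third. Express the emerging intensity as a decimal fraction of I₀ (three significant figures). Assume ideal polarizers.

I/I₀ ≈ 0.0386

Unpolarized light through the first polarizer → I₁ = 426 W/m²/2 = 213 W/m², polarized at 11°.
I₂ = I₁ · cos²(45°) = 213 · 0.5 = 106.5 W/m².
I₃ = I₂ · cos²(30°) = 106.5 · 0.75 = 79.88 W/m².
I₄ = I₃ · cos²(63°) = 79.88 · 0.2061 = 16.46 W/m².
Transmitted fraction = 0.03865.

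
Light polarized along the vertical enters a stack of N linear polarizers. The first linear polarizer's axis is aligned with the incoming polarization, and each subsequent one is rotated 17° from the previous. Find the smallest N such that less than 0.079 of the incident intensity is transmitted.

N = 30

First polarizer is aligned with the polarization: full transmission.
Each further stage multiplies by cos²(17°) = 0.9145.
After N polarizers: T = 0.9145^(N−1). Require T < 0.079 ⇒ N−1 > ln(0.079)/ln(0.9145) = 28.41, so N−1 ≥ 29 and N = 30.
Check: N=30 gives T = 0.07492 < 0.079; N=29 gives T = 0.08192.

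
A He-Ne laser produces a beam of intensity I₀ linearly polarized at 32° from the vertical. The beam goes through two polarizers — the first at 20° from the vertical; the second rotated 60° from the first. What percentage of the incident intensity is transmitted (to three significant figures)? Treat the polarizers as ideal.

≈ 23.9%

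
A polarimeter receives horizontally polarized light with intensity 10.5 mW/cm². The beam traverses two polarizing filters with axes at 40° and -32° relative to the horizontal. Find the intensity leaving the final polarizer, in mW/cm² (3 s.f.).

I ≈ 0.588 mW/cm²

I₁ = 10.5 mW/cm² · cos²(40°) = 6.162 mW/cm².
I₂ = I₁ · cos²(72°) = 6.162 · 0.09549 = 0.5884 mW/cm².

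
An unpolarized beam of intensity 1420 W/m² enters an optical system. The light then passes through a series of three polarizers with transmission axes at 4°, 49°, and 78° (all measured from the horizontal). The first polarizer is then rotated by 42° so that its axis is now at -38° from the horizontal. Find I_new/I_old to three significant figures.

I_new/I_old ≈ 0.00548

Before rotation:
Unpolarized light through the first polarizer → I₁ = ½ I₀, now polarized at 4°.
I₂ = I₁ cos²(49° − 4°) = 0.5 I₀ · cos²(45°) = 0.25 I₀.
I₃ = I₂ cos²(78° − 49°) = 0.25 I₀ · cos²(29°) = 0.1912 I₀.
After rotation:
Unpolarized light through the first polarizer → I₁ = ½ I₀, now polarized at -38°.
I₂ = I₁ cos²(49° + 38°) = 0.5 I₀ · cos²(87°) = 0.00137 I₀.
I₃ = I₂ cos²(78° − 49°) = 0.00137 I₀ · cos²(29°) = 0.001048 I₀.
Ratio = 0.001048 / 0.1912 = 0.005478.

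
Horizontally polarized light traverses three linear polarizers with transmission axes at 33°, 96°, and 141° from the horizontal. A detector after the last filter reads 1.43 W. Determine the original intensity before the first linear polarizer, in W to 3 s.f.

I₁ = I₀ cos²(33° − 0°) = I₀ cos²(33°) = 0.7034 I₀.
I₂ = I₁ cos²(96° − 33°) = 0.7034 I₀ · cos²(63°) = 0.145 I₀.
I₃ = I₂ cos²(141° − 96°) = 0.145 I₀ · cos²(45°) = 0.07248 I₀.
So 1.43 W = 0.07248 I₀, giving I₀ = 1.43/0.07248 = 19.73 W.

I₀ ≈ 19.7 W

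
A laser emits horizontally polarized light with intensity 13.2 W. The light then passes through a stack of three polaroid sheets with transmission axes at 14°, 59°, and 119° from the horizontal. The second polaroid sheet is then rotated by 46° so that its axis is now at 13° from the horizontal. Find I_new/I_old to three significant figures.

Before rotation:
I₁ = I₀ cos²(14° − 0°) = I₀ cos²(14°) = 0.9415 I₀.
I₂ = I₁ cos²(59° − 14°) = 0.9415 I₀ · cos²(45°) = 0.4707 I₀.
I₃ = I₂ cos²(119° − 59°) = 0.4707 I₀ · cos²(60°) = 0.1177 I₀.
After rotation:
I₁ = I₀ cos²(14° − 0°) = I₀ cos²(14°) = 0.9415 I₀.
I₂ = I₁ cos²(13° − 14°) = 0.9415 I₀ · cos²(1°) = 0.9412 I₀.
Angle between axes 2 and 3: 74°. I₃ = 0.9412 I₀ · cos²(74°) = 0.07151 I₀.
Ratio = 0.07151 / 0.1177 = 0.6076.

I_new/I_old ≈ 0.608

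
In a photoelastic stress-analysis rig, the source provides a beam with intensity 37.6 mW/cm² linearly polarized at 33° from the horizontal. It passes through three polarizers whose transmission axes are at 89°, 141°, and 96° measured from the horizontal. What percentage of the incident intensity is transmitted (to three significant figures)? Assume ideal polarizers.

≈ 5.93%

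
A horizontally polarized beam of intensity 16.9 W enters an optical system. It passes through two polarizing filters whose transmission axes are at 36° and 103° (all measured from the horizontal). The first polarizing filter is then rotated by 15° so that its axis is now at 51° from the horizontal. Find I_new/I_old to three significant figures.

I_new/I_old ≈ 1.50

Before rotation:
I₁ = I₀ cos²(36° − 0°) = I₀ cos²(36°) = 0.6545 I₀.
I₂ = I₁ cos²(103° − 36°) = 0.6545 I₀ · cos²(67°) = 0.09992 I₀.
After rotation:
I₁ = I₀ cos²(51° − 0°) = I₀ cos²(51°) = 0.396 I₀.
I₂ = I₁ cos²(103° − 51°) = 0.396 I₀ · cos²(52°) = 0.1501 I₀.
Ratio = 0.1501 / 0.09992 = 1.502.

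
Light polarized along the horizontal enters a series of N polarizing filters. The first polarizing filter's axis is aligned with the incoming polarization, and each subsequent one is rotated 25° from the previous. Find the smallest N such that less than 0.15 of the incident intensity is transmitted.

N = 11

First polarizer is aligned with the polarization: full transmission.
Each further stage multiplies by cos²(25°) = 0.8214.
After N polarizers: T = 0.8214^(N−1). Require T < 0.15 ⇒ N−1 > ln(0.15)/ln(0.8214) = 9.64, so N−1 ≥ 10 and N = 11.
Check: N=11 gives T = 0.1398 < 0.15; N=10 gives T = 0.1702.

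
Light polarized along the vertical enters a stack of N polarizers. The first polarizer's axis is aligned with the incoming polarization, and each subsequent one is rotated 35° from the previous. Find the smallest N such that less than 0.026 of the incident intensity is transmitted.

First polarizer is aligned with the polarization: full transmission.
Each further stage multiplies by cos²(35°) = 0.671.
After N polarizers: T = 0.671^(N−1). Require T < 0.026 ⇒ N−1 > ln(0.026)/ln(0.671) = 9.15, so N−1 ≥ 10 and N = 11.
Check: N=11 gives T = 0.01851 < 0.026; N=10 gives T = 0.02758.

N = 11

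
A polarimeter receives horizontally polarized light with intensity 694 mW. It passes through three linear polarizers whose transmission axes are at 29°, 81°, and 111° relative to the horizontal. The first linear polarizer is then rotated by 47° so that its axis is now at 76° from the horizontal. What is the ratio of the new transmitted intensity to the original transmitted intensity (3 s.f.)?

Before rotation:
By Malus's law, I₁ = I₀ cos²(29° − 0°) = I₀ cos²(29°) = 0.765 I₀.
I₂ = I₁ cos²(81° − 29°) = 0.765 I₀ · cos²(52°) = 0.2899 I₀.
I₃ = I₂ cos²(111° − 81°) = 0.2899 I₀ · cos²(30°) = 0.2175 I₀.
After rotation:
I₁ = I₀ cos²(76° − 0°) = I₀ cos²(76°) = 0.05853 I₀.
I₂ = I₁ cos²(81° − 76°) = 0.05853 I₀ · cos²(5°) = 0.05808 I₀.
I₃ = I₂ cos²(111° − 81°) = 0.05808 I₀ · cos²(30°) = 0.04356 I₀.
Ratio = 0.04356 / 0.2175 = 0.2003.

I_new/I_old ≈ 0.200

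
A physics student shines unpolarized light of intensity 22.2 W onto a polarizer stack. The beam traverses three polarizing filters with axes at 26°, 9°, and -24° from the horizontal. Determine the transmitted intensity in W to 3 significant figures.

I ≈ 7.14 W

Unpolarized light through the first polarizer → I₁ = 22.2 W/2 = 11.1 W, polarized at 26°.
I₂ = I₁ · cos²(17°) = 11.1 · 0.9145 = 10.15 W.
I₃ = I₂ · cos²(33°) = 10.15 · 0.7034 = 7.14 W.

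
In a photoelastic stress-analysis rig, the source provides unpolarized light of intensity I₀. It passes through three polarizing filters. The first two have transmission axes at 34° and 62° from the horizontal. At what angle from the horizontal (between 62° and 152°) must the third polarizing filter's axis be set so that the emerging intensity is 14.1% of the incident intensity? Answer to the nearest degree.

Unpolarized light through the first polarizer → I₁ = ½ I₀, now polarized at 34°.
I₂ = I₁ cos²(62° − 34°) = 0.5 I₀ · cos²(28°) = 0.3898 I₀.
Need I₃/I₀ = 0.141, so cos²(θ − 62°) = 0.141 / 0.3898 = 0.3617.
θ − 62° = arccos(√0.3617) = 53.0°, giving θ ≈ 62 + 53.0 = 115.0°.

θ ≈ 115°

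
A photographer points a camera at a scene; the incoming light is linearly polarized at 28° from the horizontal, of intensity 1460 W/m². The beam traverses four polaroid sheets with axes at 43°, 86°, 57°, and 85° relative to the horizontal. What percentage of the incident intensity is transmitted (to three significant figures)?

≈ 29.8%

I₁ = 1460 W/m² · cos²(15°) = 1362 W/m².
I₂ = I₁ · cos²(43°) = 1362 · 0.5349 = 728.6 W/m².
I₃ = I₂ · cos²(29°) = 728.6 · 0.765 = 557.4 W/m².
I₄ = I₃ · cos²(28°) = 557.4 · 0.7796 = 434.5 W/m².
That is 29.76% of the incident intensity.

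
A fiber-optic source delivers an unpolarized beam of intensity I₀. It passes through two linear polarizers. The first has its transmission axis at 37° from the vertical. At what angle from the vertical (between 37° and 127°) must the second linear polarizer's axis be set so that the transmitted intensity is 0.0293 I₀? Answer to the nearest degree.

Unpolarized light through the first polarizer → I₁ = ½ I₀, now polarized at 37°.
Need I₂/I₀ = 0.0293, so cos²(θ − 37°) = 0.0293 / 0.5 = 0.0586.
θ − 37° = arccos(√0.0586) = 76.0°, giving θ ≈ 37 + 76.0 = 113.0°.

θ ≈ 113°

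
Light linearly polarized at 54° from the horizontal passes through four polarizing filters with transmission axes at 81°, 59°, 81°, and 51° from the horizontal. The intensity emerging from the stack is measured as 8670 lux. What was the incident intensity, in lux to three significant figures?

I₀ ≈ 1.97e4 lux

I₁ = I₀ cos²(81° − 54°) = I₀ cos²(27°) = 0.7939 I₀.
I₂ = I₁ cos²(59° − 81°) = 0.7939 I₀ · cos²(22°) = 0.6825 I₀.
I₃ = I₂ cos²(81° − 59°) = 0.6825 I₀ · cos²(22°) = 0.5867 I₀.
I₄ = I₃ cos²(51° − 81°) = 0.5867 I₀ · cos²(30°) = 0.44 I₀.
So 8670 lux = 0.44 I₀, giving I₀ = 8670/0.44 = 1.97e+04 lux.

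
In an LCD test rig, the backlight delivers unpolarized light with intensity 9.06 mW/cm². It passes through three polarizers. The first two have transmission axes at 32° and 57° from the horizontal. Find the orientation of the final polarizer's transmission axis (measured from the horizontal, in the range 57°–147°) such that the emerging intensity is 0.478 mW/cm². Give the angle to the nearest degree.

Unpolarized light through the first polarizer → I₁ = ½ I₀, now polarized at 32°.
I₂ = I₁ cos²(57° − 32°) = 0.5 I₀ · cos²(25°) = 0.4107 I₀.
Target fraction: 0.478 / 9.06 mW/cm² = 0.05276 of I₀.
Need I₃/I₀ = 0.05276, so cos²(θ − 57°) = 0.05276 / 0.4107 = 0.1285.
θ − 57° = arccos(√0.1285) = 69.0°, giving θ ≈ 57 + 69.0 = 126.0°.

θ ≈ 126°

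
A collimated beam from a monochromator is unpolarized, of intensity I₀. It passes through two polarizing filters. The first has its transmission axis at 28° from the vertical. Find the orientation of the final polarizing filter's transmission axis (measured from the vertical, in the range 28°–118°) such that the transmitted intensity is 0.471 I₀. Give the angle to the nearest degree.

θ ≈ 42°

Unpolarized light through the first polarizer → I₁ = ½ I₀, now polarized at 28°.
Need I₂/I₀ = 0.471, so cos²(θ − 28°) = 0.471 / 0.5 = 0.942.
θ − 28° = arccos(√0.942) = 13.9°, giving θ ≈ 28 + 13.9 = 41.9°.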